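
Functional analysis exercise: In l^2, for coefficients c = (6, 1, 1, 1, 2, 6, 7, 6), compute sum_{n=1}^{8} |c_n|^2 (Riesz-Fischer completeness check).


sum |c_n|^2 = 6^2 + 1^2 + 1^2 + 1^2 + 2^2 + 6^2 + 7^2 + 6^2
= 36 + 1 + 1 + 1 + 4 + 36 + 49 + 36
= 164

164


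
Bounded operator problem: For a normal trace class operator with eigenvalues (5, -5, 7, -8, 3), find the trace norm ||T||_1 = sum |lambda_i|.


For a normal operator, singular values equal |eigenvalues|.
Trace norm = sum |lambda_i| = 5 + 5 + 7 + 8 + 3
= 28

28


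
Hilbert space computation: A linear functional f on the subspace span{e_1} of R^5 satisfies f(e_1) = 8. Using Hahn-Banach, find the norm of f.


The norm of f is given by ||f|| = sup_{||x||=1} |f(x)|.
On span{e_1}, ||e_1|| = 1, so ||f|| = |f(e_1)| / ||e_1||
= |8| / 1 = 8.0000

8.0000


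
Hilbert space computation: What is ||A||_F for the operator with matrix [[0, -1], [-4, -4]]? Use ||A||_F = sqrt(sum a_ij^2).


||A||_F^2 = sum a_ij^2
= 0^2 + (-1)^2 + (-4)^2 + (-4)^2
= 0 + 1 + 16 + 16 = 33
||A||_F = sqrt(33) = 5.7446

5.7446


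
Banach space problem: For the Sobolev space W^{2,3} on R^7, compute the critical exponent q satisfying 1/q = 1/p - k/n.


Using the Sobolev embedding formula: 1/q = 1/p - k/n
1/q = 1/3 - 2/7 = 1/21
q = 1/(1/21) = 21

21.0000


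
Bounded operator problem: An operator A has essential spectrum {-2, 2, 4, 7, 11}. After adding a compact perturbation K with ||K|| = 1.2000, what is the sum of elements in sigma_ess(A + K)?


By Weyl's theorem, the essential spectrum is invariant under compact perturbations.
sigma_ess(A + K) = sigma_ess(A) = {-2, 2, 4, 7, 11}
Sum = -2 + 2 + 4 + 7 + 11 = 22

22


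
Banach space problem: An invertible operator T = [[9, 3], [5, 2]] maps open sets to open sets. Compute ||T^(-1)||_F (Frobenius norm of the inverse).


det(T) = 9*2 - 3*5 = 3
T^(-1) = (1/3) * [[2, -3], [-5, 9]] = [[0.6667, -1.0000], [-1.6667, 3.0000]]
||T^(-1)||_F^2 = 0.6667^2 + (-1.0000)^2 + (-1.6667)^2 + 3.0000^2 = 13.2222
||T^(-1)||_F = sqrt(13.2222) = 3.6362

3.6362


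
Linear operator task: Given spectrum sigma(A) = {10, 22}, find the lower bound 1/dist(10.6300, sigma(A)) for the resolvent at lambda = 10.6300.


dist(10.6300, {10, 22}) = min(|10.6300 - 10|, |10.6300 - 22|)
= min(0.6300, 11.3700) = 0.6300
Resolvent bound = 1/0.6300 = 1.5873

1.5873


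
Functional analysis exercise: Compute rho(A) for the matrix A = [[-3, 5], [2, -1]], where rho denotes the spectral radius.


For a 2x2 matrix, eigenvalues satisfy lambda^2 - (trace)*lambda + det = 0
trace = -3 + -1 = -4
det = -3*-1 - 5*2 = -7
discriminant = (-4)^2 - 4*(-7) = 44
spectral radius = max |eigenvalue| = 5.3166

5.3166


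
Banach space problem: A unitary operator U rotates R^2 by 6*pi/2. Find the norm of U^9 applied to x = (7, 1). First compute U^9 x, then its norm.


U is a rotation by theta = 6*pi/2
U^9 = rotation by 9*theta = 54*pi/2 = 2*pi/2 (mod 2*pi)
cos(2*pi/2) = -1.0000, sin(2*pi/2) = 0.0000
U^9 x = (-1.0000 * 7 - 0.0000 * 1, 0.0000 * 7 + -1.0000 * 1)
= (-7.0000, -1.0000)
||U^9 x|| = sqrt((-7.0000)^2 + (-1.0000)^2) = sqrt(50.0000) = 7.0711

7.0711


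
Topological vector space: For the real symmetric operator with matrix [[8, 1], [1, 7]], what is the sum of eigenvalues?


For a self-adjoint (symmetric) matrix, the eigenvalues are real.
The sum of eigenvalues equals the trace of the matrix.
trace = 8 + 7 = 15

15


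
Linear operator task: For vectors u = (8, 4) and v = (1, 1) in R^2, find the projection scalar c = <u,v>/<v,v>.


Computing <u,v> = 8*1 + 4*1 = 12
Computing <v,v> = 1^2 + 1^2 = 2
Projection coefficient = 12/2 = 6.0000

6.0000


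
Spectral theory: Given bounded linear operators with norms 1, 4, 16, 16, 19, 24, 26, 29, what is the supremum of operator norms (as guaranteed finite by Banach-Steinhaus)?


By the Uniform Boundedness Principle, the supremum of norms is finite.
sup_k ||T_k|| = max(1, 4, 16, 16, 19, 24, 26, 29) = 29

29


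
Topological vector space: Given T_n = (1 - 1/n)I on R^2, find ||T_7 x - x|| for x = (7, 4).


T_7 x - x = (1 - 1/7)x - x = -x/7
||x|| = sqrt(65) = 8.0623
||T_7 x - x|| = ||x||/7 = 8.0623/7 = 1.1518

1.1518


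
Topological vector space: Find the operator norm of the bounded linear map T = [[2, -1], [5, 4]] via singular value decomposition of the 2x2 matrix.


A^T A = [[29, 18], [18, 17]]
trace(A^T A) = 46, det(A^T A) = 169
discriminant = 46^2 - 4*169 = 1440
Largest eigenvalue of A^T A = (trace + sqrt(disc))/2 = 41.9737
||T|| = sqrt(41.9737) = 6.4787

6.4787


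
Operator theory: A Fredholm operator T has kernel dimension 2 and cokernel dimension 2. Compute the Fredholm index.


The Fredholm index is defined as ind(T) = dim(ker T) - dim(coker T)
= 2 - 2
= 0

0


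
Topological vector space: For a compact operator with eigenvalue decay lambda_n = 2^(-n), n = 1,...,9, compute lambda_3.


The eigenvalue formula gives lambda_3 = 1/2^3
= 1/8
= 0.1250

0.1250


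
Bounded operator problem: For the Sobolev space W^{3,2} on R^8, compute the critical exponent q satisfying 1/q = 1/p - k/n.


Using the Sobolev embedding formula: 1/q = 1/p - k/n
1/q = 1/2 - 3/8 = 1/8
q = 1/(1/8) = 8

8.0000


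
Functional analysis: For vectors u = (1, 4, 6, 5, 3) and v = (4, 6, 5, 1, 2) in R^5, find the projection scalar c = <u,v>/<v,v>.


Computing <u,v> = 1*4 + 4*6 + 6*5 + 5*1 + 3*2 = 69
Computing <v,v> = 4^2 + 6^2 + 5^2 + 1^2 + 2^2 = 82
Projection coefficient = 69/82 = 0.8415

0.8415


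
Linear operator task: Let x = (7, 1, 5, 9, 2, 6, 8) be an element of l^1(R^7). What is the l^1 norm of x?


The l^1 norm equals the sum of absolute values of all components.
||x||_1 = 7 + 1 + 5 + 9 + 2 + 6 + 8
= 38

38.0000


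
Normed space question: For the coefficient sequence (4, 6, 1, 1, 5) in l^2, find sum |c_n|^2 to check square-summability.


sum |c_n|^2 = 4^2 + 6^2 + 1^2 + 1^2 + 5^2
= 16 + 36 + 1 + 1 + 25
= 79

79


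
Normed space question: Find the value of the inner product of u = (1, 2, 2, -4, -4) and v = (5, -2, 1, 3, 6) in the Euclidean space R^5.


Computing the standard inner product <u, v> = sum u_i * v_i
= 1*5 + 2*-2 + 2*1 + -4*3 + -4*6
= 5 + -4 + 2 + -12 + -24
= -33

-33


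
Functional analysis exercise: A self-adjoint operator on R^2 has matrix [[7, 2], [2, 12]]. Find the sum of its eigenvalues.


For a self-adjoint (symmetric) matrix, the eigenvalues are real.
The sum of eigenvalues equals the trace of the matrix.
trace = 7 + 12 = 19

19


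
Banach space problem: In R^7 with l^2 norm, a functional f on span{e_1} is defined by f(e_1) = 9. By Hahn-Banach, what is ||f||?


The norm of f is given by ||f|| = sup_{||x||=1} |f(x)|.
On span{e_1}, ||e_1|| = 1, so ||f|| = |f(e_1)| / ||e_1||
= |9| / 1 = 9.0000

9.0000


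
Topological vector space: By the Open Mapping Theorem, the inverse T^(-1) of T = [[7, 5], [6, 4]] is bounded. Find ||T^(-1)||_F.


det(T) = 7*4 - 5*6 = -2
T^(-1) = (1/-2) * [[4, -5], [-6, 7]] = [[-2.0000, 2.5000], [3.0000, -3.5000]]
||T^(-1)||_F^2 = (-2.0000)^2 + 2.5000^2 + 3.0000^2 + (-3.5000)^2 = 31.5000
||T^(-1)||_F = sqrt(31.5000) = 5.6125

5.6125


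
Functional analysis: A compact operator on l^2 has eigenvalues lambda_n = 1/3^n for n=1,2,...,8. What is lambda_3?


The eigenvalue formula gives lambda_3 = 1/3^3
= 1/27
= 0.0370

0.0370


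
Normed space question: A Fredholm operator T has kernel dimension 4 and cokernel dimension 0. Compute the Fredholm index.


The Fredholm index is defined as ind(T) = dim(ker T) - dim(coker T)
= 4 - 0
= 4

4


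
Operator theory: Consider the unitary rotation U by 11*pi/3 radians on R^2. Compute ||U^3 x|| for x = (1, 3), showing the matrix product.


U is a rotation by theta = 11*pi/3
U^3 = rotation by 3*theta = 33*pi/3 = 3*pi/3 (mod 2*pi)
cos(3*pi/3) = -1.0000, sin(3*pi/3) = 0.0000
U^3 x = (-1.0000 * 1 - 0.0000 * 3, 0.0000 * 1 + -1.0000 * 3)
= (-1.0000, -3.0000)
||U^3 x|| = sqrt((-1.0000)^2 + (-3.0000)^2) = sqrt(10.0000) = 3.1623

3.1623


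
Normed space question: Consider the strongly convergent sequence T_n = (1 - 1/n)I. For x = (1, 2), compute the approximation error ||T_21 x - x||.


T_21 x - x = (1 - 1/21)x - x = -x/21
||x|| = sqrt(5) = 2.2361
||T_21 x - x|| = ||x||/21 = 2.2361/21 = 0.1065

0.1065


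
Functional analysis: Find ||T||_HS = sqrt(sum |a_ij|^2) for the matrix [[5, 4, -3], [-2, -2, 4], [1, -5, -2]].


The Hilbert-Schmidt norm is sqrt(sum of squares of all entries).
Sum of squares = 5^2 + 4^2 + (-3)^2 + (-2)^2 + (-2)^2 + 4^2 + 1^2 + (-5)^2 + (-2)^2
= 25 + 16 + 9 + 4 + 4 + 16 + 1 + 25 + 4 = 104
||T||_HS = sqrt(104) = 10.1980

10.1980


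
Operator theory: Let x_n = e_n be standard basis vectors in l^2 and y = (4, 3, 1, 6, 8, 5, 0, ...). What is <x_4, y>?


x_4 = e_4 is the standard basis vector with 1 in position 4.
<x_4, y> = y_4 = 6
As n -> infinity, <x_n, y> -> 0, confirming weak convergence of (x_n) to 0.

6


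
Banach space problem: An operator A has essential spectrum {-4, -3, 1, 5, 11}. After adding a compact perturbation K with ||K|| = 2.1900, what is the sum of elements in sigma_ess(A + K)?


By Weyl's theorem, the essential spectrum is invariant under compact perturbations.
sigma_ess(A + K) = sigma_ess(A) = {-4, -3, 1, 5, 11}
Sum = -4 + -3 + 1 + 5 + 11 = 10

10


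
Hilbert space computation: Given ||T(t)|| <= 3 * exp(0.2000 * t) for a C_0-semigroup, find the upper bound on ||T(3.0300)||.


||T(3.0300)|| <= 3 * exp(0.2000 * 3.0300)
= 3 * exp(0.6060)
= 3 * 1.8331
= 5.4993

5.4993


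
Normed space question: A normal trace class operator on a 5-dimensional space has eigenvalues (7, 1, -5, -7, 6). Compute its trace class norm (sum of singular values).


For a normal operator, singular values equal |eigenvalues|.
Trace norm = sum |lambda_i| = 7 + 1 + 5 + 7 + 6
= 26

26


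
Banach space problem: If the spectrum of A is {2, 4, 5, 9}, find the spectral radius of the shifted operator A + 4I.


Spectrum of A + 4I = {6, 8, 9, 13}
Spectral radius = max |lambda| over the shifted spectrum
= max(6, 8, 9, 13) = 13

13


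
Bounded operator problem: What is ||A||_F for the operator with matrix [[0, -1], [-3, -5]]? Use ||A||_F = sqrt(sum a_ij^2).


||A||_F^2 = sum a_ij^2
= 0^2 + (-1)^2 + (-3)^2 + (-5)^2
= 0 + 1 + 9 + 25 = 35
||A||_F = sqrt(35) = 5.9161

5.9161


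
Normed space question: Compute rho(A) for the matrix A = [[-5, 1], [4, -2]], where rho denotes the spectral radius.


For a 2x2 matrix, eigenvalues satisfy lambda^2 - (trace)*lambda + det = 0
trace = -5 + -2 = -7
det = -5*-2 - 1*4 = 6
discriminant = (-7)^2 - 4*(6) = 25
spectral radius = max |eigenvalue| = 6.0000

6.0000


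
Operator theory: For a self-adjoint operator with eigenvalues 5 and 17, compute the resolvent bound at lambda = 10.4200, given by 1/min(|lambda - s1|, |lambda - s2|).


dist(10.4200, {5, 17}) = min(|10.4200 - 5|, |10.4200 - 17|)
= min(5.4200, 6.5800) = 5.4200
Resolvent bound = 1/5.4200 = 0.1845

0.1845


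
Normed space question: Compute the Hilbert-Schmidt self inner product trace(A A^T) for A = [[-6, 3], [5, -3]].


trace(A * A^T) = sum of squares of all entries
= (-6)^2 + 3^2 + 5^2 + (-3)^2
= 36 + 9 + 25 + 9
= 79

79


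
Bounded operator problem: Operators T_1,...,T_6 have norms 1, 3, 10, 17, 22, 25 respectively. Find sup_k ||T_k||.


By the Uniform Boundedness Principle, the supremum of norms is finite.
sup_k ||T_k|| = max(1, 3, 10, 17, 22, 25) = 25

25


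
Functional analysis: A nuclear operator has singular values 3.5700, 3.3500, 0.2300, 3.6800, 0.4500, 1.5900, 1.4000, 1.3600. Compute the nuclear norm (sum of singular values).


The nuclear norm is the sum of all singular values.
||T||_1 = 3.5700 + 3.3500 + 0.2300 + 3.6800 + 0.4500 + 1.5900 + 1.4000 + 1.3600
= 15.6300

15.6300


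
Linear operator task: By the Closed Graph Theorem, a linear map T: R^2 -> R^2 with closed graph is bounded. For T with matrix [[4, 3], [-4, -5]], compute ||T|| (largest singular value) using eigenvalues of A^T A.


A^T A = [[32, 32], [32, 34]]
trace(A^T A) = 66, det(A^T A) = 64
discriminant = 66^2 - 4*64 = 4100
Largest eigenvalue of A^T A = (trace + sqrt(disc))/2 = 65.0156
||T|| = sqrt(65.0156) = 8.0632

8.0632


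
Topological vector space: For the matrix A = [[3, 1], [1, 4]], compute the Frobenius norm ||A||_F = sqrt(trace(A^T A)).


||A||_F^2 = sum a_ij^2
= 3^2 + 1^2 + 1^2 + 4^2
= 9 + 1 + 1 + 16 = 27
||A||_F = sqrt(27) = 5.1962

5.1962


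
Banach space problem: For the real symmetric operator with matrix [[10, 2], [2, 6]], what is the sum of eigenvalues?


For a self-adjoint (symmetric) matrix, the eigenvalues are real.
The sum of eigenvalues equals the trace of the matrix.
trace = 10 + 6 = 16

16


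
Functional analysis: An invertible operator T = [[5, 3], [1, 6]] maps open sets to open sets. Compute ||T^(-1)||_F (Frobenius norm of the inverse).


det(T) = 5*6 - 3*1 = 27
T^(-1) = (1/27) * [[6, -3], [-1, 5]] = [[0.2222, -0.1111], [-0.0370, 0.1852]]
||T^(-1)||_F^2 = 0.2222^2 + (-0.1111)^2 + (-0.0370)^2 + 0.1852^2 = 0.0974
||T^(-1)||_F = sqrt(0.0974) = 0.3121

0.3121


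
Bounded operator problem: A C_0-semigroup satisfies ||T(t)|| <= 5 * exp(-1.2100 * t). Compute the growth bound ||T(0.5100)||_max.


||T(0.5100)|| <= 5 * exp(-1.2100 * 0.5100)
= 5 * exp(-0.6171)
= 5 * 0.5395
= 2.6975

2.6975


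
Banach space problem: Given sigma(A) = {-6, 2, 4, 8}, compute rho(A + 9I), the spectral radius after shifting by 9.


Spectrum of A + 9I = {3, 11, 13, 17}
Spectral radius = max |lambda| over the shifted spectrum
= max(3, 11, 13, 17) = 17

17


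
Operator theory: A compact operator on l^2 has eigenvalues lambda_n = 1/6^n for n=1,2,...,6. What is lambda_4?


The eigenvalue formula gives lambda_4 = 1/6^4
= 1/1296
= 7.7160e-04

7.7160e-04


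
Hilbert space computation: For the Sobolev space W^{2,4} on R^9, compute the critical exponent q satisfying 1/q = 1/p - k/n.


Using the Sobolev embedding formula: 1/q = 1/p - k/n
1/q = 1/4 - 2/9 = 1/36
q = 1/(1/36) = 36

36.0000


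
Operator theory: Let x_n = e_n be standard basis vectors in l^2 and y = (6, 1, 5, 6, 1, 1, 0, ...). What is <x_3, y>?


x_3 = e_3 is the standard basis vector with 1 in position 3.
<x_3, y> = y_3 = 5
As n -> infinity, <x_n, y> -> 0, confirming weak convergence of (x_n) to 0.

5


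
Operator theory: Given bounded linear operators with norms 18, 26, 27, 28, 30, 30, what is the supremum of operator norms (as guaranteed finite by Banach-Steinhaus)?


By the Uniform Boundedness Principle, the supremum of norms is finite.
sup_k ||T_k|| = max(18, 26, 27, 28, 30, 30) = 30

30


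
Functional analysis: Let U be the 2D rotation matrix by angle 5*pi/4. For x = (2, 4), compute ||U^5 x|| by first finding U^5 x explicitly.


U is a rotation by theta = 5*pi/4
U^5 = rotation by 5*theta = 25*pi/4 = 1*pi/4 (mod 2*pi)
cos(1*pi/4) = 0.7071, sin(1*pi/4) = 0.7071
U^5 x = (0.7071 * 2 - 0.7071 * 4, 0.7071 * 2 + 0.7071 * 4)
= (-1.4142, 4.2426)
||U^5 x|| = sqrt((-1.4142)^2 + 4.2426^2) = sqrt(20.0000) = 4.4721

4.4721


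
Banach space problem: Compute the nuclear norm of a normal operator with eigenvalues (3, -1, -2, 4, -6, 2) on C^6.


For a normal operator, singular values equal |eigenvalues|.
Trace norm = sum |lambda_i| = 3 + 1 + 2 + 4 + 6 + 2
= 18

18


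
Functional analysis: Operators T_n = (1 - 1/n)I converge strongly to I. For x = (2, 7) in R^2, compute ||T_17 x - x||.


T_17 x - x = (1 - 1/17)x - x = -x/17
||x|| = sqrt(53) = 7.2801
||T_17 x - x|| = ||x||/17 = 7.2801/17 = 0.4282

0.4282


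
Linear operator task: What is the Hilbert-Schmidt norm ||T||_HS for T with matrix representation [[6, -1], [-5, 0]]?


The Hilbert-Schmidt norm is sqrt(sum of squares of all entries).
Sum of squares = 6^2 + (-1)^2 + (-5)^2 + 0^2
= 36 + 1 + 25 + 0 = 62
||T||_HS = sqrt(62) = 7.8740

7.8740


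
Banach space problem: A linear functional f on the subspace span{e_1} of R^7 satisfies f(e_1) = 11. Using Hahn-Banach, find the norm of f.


The norm of f is given by ||f|| = sup_{||x||=1} |f(x)|.
On span{e_1}, ||e_1|| = 1, so ||f|| = |f(e_1)| / ||e_1||
= |11| / 1 = 11.0000

11.0000


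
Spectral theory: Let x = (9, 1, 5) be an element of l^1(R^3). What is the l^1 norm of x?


The l^1 norm equals the sum of absolute values of all components.
||x||_1 = 9 + 1 + 5
= 15

15.0000


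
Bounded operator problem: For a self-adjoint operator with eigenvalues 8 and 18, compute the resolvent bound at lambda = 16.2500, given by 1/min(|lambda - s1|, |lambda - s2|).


dist(16.2500, {8, 18}) = min(|16.2500 - 8|, |16.2500 - 18|)
= min(8.2500, 1.7500) = 1.7500
Resolvent bound = 1/1.7500 = 0.5714

0.5714


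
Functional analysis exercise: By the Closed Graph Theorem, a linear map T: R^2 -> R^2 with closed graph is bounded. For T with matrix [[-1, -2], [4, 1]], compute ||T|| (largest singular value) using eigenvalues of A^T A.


A^T A = [[17, 6], [6, 5]]
trace(A^T A) = 22, det(A^T A) = 49
discriminant = 22^2 - 4*49 = 288
Largest eigenvalue of A^T A = (trace + sqrt(disc))/2 = 19.4853
||T|| = sqrt(19.4853) = 4.4142

4.4142


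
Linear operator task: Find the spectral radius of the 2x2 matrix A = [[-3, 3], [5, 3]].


For a 2x2 matrix, eigenvalues satisfy lambda^2 - (trace)*lambda + det = 0
trace = -3 + 3 = 0
det = -3*3 - 3*5 = -24
discriminant = 0^2 - 4*(-24) = 96
spectral radius = max |eigenvalue| = 4.8990

4.8990


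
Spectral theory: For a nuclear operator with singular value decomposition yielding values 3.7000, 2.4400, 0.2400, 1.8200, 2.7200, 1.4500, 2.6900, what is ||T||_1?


The nuclear norm is the sum of all singular values.
||T||_1 = 3.7000 + 2.4400 + 0.2400 + 1.8200 + 2.7200 + 1.4500 + 2.6900
= 15.0600

15.0600


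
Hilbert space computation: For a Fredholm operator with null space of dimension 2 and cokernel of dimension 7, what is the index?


The Fredholm index is defined as ind(T) = dim(ker T) - dim(coker T)
= 2 - 7
= -5

-5


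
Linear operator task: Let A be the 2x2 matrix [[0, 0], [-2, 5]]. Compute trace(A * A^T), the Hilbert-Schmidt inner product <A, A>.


trace(A * A^T) = sum of squares of all entries
= 0^2 + 0^2 + (-2)^2 + 5^2
= 0 + 0 + 4 + 25
= 29

29


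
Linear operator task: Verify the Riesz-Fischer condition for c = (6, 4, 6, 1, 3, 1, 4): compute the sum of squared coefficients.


sum |c_n|^2 = 6^2 + 4^2 + 6^2 + 1^2 + 3^2 + 1^2 + 4^2
= 36 + 16 + 36 + 1 + 9 + 1 + 16
= 115

115


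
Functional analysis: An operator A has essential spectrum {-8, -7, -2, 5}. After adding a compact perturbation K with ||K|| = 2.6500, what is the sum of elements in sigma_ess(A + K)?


By Weyl's theorem, the essential spectrum is invariant under compact perturbations.
sigma_ess(A + K) = sigma_ess(A) = {-8, -7, -2, 5}
Sum = -8 + -7 + -2 + 5 = -12

-12


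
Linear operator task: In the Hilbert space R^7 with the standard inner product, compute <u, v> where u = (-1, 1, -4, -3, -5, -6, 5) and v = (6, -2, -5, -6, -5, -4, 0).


Computing the standard inner product <u, v> = sum u_i * v_i
= -1*6 + 1*-2 + -4*-5 + -3*-6 + -5*-5 + -6*-4 + 5*0
= -6 + -2 + 20 + 18 + 25 + 24 + 0
= 79

79


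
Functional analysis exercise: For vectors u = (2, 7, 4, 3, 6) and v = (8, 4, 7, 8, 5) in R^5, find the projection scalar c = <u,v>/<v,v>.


Computing <u,v> = 2*8 + 7*4 + 4*7 + 3*8 + 6*5 = 126
Computing <v,v> = 8^2 + 4^2 + 7^2 + 8^2 + 5^2 = 218
Projection coefficient = 126/218 = 0.5780

0.5780


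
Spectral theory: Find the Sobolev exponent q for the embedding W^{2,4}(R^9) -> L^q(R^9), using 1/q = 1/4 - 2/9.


Using the Sobolev embedding formula: 1/q = 1/p - k/n
1/q = 1/4 - 2/9 = 1/36
q = 1/(1/36) = 36

36.0000


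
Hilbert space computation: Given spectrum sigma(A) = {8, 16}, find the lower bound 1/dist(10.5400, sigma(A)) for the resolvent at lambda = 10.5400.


dist(10.5400, {8, 16}) = min(|10.5400 - 8|, |10.5400 - 16|)
= min(2.5400, 5.4600) = 2.5400
Resolvent bound = 1/2.5400 = 0.3937

0.3937


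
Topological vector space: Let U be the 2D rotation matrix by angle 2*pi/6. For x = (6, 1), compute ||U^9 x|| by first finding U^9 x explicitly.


U is a rotation by theta = 2*pi/6
U^9 = rotation by 9*theta = 18*pi/6 = 6*pi/6 (mod 2*pi)
cos(6*pi/6) = -1.0000, sin(6*pi/6) = 0.0000
U^9 x = (-1.0000 * 6 - 0.0000 * 1, 0.0000 * 6 + -1.0000 * 1)
= (-6.0000, -1.0000)
||U^9 x|| = sqrt((-6.0000)^2 + (-1.0000)^2) = sqrt(37.0000) = 6.0828

6.0828


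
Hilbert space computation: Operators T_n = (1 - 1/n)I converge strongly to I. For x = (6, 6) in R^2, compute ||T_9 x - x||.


T_9 x - x = (1 - 1/9)x - x = -x/9
||x|| = sqrt(72) = 8.4853
||T_9 x - x|| = ||x||/9 = 8.4853/9 = 0.9428

0.9428


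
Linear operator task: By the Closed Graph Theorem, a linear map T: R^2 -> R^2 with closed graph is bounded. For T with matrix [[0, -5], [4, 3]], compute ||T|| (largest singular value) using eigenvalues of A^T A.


A^T A = [[16, 12], [12, 34]]
trace(A^T A) = 50, det(A^T A) = 400
discriminant = 50^2 - 4*400 = 900
Largest eigenvalue of A^T A = (trace + sqrt(disc))/2 = 40.0000
||T|| = sqrt(40.0000) = 6.3246

6.3246


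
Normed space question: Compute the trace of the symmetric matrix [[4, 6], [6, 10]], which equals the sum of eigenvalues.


For a self-adjoint (symmetric) matrix, the eigenvalues are real.
The sum of eigenvalues equals the trace of the matrix.
trace = 4 + 10 = 14

14


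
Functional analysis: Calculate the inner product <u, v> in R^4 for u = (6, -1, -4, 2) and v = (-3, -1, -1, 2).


Computing the standard inner product <u, v> = sum u_i * v_i
= 6*-3 + -1*-1 + -4*-1 + 2*2
= -18 + 1 + 4 + 4
= -9

-9


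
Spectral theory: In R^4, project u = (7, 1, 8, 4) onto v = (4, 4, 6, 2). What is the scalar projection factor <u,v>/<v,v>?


Computing <u,v> = 7*4 + 1*4 + 8*6 + 4*2 = 88
Computing <v,v> = 4^2 + 4^2 + 6^2 + 2^2 = 72
Projection coefficient = 88/72 = 1.2222

1.2222


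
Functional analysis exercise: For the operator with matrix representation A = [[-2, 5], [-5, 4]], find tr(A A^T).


trace(A * A^T) = sum of squares of all entries
= (-2)^2 + 5^2 + (-5)^2 + 4^2
= 4 + 25 + 25 + 16
= 70

70


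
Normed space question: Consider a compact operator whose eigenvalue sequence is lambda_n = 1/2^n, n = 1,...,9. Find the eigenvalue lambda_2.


The eigenvalue formula gives lambda_2 = 1/2^2
= 1/4
= 0.2500

0.2500


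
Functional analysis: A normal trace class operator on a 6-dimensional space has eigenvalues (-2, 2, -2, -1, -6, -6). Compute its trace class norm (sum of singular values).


For a normal operator, singular values equal |eigenvalues|.
Trace norm = sum |lambda_i| = 2 + 2 + 2 + 1 + 6 + 6
= 19

19


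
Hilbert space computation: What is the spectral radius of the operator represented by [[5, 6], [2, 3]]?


For a 2x2 matrix, eigenvalues satisfy lambda^2 - (trace)*lambda + det = 0
trace = 5 + 3 = 8
det = 5*3 - 6*2 = 3
discriminant = 8^2 - 4*(3) = 52
spectral radius = max |eigenvalue| = 7.6056

7.6056


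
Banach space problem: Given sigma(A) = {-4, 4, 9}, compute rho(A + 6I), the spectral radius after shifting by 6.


Spectrum of A + 6I = {2, 10, 15}
Spectral radius = max |lambda| over the shifted spectrum
= max(2, 10, 15) = 15

15


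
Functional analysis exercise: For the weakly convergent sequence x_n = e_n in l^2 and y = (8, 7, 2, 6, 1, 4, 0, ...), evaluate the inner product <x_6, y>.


x_6 = e_6 is the standard basis vector with 1 in position 6.
<x_6, y> = y_6 = 4
As n -> infinity, <x_n, y> -> 0, confirming weak convergence of (x_n) to 0.

4


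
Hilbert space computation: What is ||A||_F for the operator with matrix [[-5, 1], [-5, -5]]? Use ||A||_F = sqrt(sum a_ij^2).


||A||_F^2 = sum a_ij^2
= (-5)^2 + 1^2 + (-5)^2 + (-5)^2
= 25 + 1 + 25 + 25 = 76
||A||_F = sqrt(76) = 8.7178

8.7178


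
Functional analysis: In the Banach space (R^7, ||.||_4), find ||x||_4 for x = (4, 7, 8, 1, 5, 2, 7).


The l^4 norm = (sum |x_i|^4)^(1/4)
Sum of 4th powers = 256 + 2401 + 4096 + 1 + 625 + 16 + 2401 = 9796
||x||_4 = (9796)^(1/4) = 9.9486

9.9486


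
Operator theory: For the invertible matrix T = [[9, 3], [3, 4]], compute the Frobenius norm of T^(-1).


det(T) = 9*4 - 3*3 = 27
T^(-1) = (1/27) * [[4, -3], [-3, 9]] = [[0.1481, -0.1111], [-0.1111, 0.3333]]
||T^(-1)||_F^2 = 0.1481^2 + (-0.1111)^2 + (-0.1111)^2 + 0.3333^2 = 0.1578
||T^(-1)||_F = sqrt(0.1578) = 0.3972

0.3972


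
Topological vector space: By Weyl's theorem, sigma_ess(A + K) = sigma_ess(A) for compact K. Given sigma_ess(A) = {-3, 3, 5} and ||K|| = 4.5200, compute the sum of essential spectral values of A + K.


By Weyl's theorem, the essential spectrum is invariant under compact perturbations.
sigma_ess(A + K) = sigma_ess(A) = {-3, 3, 5}
Sum = -3 + 3 + 5 = 5

5


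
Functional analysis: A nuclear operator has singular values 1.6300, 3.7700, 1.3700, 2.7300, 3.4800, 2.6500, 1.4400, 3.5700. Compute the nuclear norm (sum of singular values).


The nuclear norm is the sum of all singular values.
||T||_1 = 1.6300 + 3.7700 + 1.3700 + 2.7300 + 3.4800 + 2.6500 + 1.4400 + 3.5700
= 20.6400

20.6400


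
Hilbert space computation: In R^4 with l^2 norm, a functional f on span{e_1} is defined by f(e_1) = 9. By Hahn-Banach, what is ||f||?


The norm of f is given by ||f|| = sup_{||x||=1} |f(x)|.
On span{e_1}, ||e_1|| = 1, so ||f|| = |f(e_1)| / ||e_1||
= |9| / 1 = 9.0000

9.0000


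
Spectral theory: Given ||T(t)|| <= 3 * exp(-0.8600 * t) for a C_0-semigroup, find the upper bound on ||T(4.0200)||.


||T(4.0200)|| <= 3 * exp(-0.8600 * 4.0200)
= 3 * exp(-3.4572)
= 3 * 0.0315
= 0.0946

0.0946


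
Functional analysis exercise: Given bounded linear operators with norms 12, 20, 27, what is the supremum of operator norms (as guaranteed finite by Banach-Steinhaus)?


By the Uniform Boundedness Principle, the supremum of norms is finite.
sup_k ||T_k|| = max(12, 20, 27) = 27

27


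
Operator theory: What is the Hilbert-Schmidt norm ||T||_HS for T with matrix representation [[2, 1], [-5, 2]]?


The Hilbert-Schmidt norm is sqrt(sum of squares of all entries).
Sum of squares = 2^2 + 1^2 + (-5)^2 + 2^2
= 4 + 1 + 25 + 4 = 34
||T||_HS = sqrt(34) = 5.8310

5.8310


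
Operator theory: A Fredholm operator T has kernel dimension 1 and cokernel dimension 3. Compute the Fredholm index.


The Fredholm index is defined as ind(T) = dim(ker T) - dim(coker T)
= 1 - 3
= -2

-2


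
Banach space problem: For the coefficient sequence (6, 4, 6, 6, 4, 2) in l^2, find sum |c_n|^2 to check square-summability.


sum |c_n|^2 = 6^2 + 4^2 + 6^2 + 6^2 + 4^2 + 2^2
= 36 + 16 + 36 + 36 + 16 + 4
= 144

144


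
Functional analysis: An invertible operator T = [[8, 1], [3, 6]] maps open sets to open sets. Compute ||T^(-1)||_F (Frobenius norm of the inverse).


det(T) = 8*6 - 1*3 = 45
T^(-1) = (1/45) * [[6, -1], [-3, 8]] = [[0.1333, -0.0222], [-0.0667, 0.1778]]
||T^(-1)||_F^2 = 0.1333^2 + (-0.0222)^2 + (-0.0667)^2 + 0.1778^2 = 0.0543
||T^(-1)||_F = sqrt(0.0543) = 0.2331

0.2331


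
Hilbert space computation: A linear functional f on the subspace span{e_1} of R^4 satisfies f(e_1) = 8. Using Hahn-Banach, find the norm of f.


The norm of f is given by ||f|| = sup_{||x||=1} |f(x)|.
On span{e_1}, ||e_1|| = 1, so ||f|| = |f(e_1)| / ||e_1||
= |8| / 1 = 8.0000

8.0000


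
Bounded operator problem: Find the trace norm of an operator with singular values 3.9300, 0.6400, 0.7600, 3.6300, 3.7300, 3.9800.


The nuclear norm is the sum of all singular values.
||T||_1 = 3.9300 + 0.6400 + 0.7600 + 3.6300 + 3.7300 + 3.9800
= 16.6700

16.6700


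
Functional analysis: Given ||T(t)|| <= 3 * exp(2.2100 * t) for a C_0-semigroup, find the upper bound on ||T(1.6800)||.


||T(1.6800)|| <= 3 * exp(2.2100 * 1.6800)
= 3 * exp(3.7128)
= 3 * 40.9684
= 122.9051

122.9051


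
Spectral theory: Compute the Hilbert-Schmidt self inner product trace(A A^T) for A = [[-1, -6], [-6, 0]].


trace(A * A^T) = sum of squares of all entries
= (-1)^2 + (-6)^2 + (-6)^2 + 0^2
= 1 + 36 + 36 + 0
= 73

73


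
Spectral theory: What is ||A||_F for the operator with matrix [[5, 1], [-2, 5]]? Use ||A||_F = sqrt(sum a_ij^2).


||A||_F^2 = sum a_ij^2
= 5^2 + 1^2 + (-2)^2 + 5^2
= 25 + 1 + 4 + 25 = 55
||A||_F = sqrt(55) = 7.4162

7.4162


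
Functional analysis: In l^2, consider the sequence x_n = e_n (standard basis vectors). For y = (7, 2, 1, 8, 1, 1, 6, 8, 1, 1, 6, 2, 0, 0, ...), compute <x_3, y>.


x_3 = e_3 is the standard basis vector with 1 in position 3.
<x_3, y> = y_3 = 1
As n -> infinity, <x_n, y> -> 0, confirming weak convergence of (x_n) to 0.

1


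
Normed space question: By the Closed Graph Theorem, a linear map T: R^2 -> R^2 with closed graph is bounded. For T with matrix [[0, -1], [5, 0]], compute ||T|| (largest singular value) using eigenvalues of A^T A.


A^T A = [[25, 0], [0, 1]]
trace(A^T A) = 26, det(A^T A) = 25
discriminant = 26^2 - 4*25 = 576
Largest eigenvalue of A^T A = (trace + sqrt(disc))/2 = 25.0000
||T|| = sqrt(25.0000) = 5.0000

5.0000


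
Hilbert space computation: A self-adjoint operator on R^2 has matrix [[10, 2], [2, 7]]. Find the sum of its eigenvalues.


For a self-adjoint (symmetric) matrix, the eigenvalues are real.
The sum of eigenvalues equals the trace of the matrix.
trace = 10 + 7 = 17

17


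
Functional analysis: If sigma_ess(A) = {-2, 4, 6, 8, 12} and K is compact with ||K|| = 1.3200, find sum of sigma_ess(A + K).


By Weyl's theorem, the essential spectrum is invariant under compact perturbations.
sigma_ess(A + K) = sigma_ess(A) = {-2, 4, 6, 8, 12}
Sum = -2 + 4 + 6 + 8 + 12 = 28

28


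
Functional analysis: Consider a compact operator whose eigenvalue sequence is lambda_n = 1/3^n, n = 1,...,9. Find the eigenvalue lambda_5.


The eigenvalue formula gives lambda_5 = 1/3^5
= 1/243
= 0.0041

0.0041


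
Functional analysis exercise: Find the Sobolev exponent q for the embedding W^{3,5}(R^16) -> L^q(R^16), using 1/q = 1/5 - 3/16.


Using the Sobolev embedding formula: 1/q = 1/p - k/n
1/q = 1/5 - 3/16 = 1/80
q = 1/(1/80) = 80

80.0000


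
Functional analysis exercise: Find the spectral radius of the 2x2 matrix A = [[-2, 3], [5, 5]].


For a 2x2 matrix, eigenvalues satisfy lambda^2 - (trace)*lambda + det = 0
trace = -2 + 5 = 3
det = -2*5 - 3*5 = -25
discriminant = 3^2 - 4*(-25) = 109
spectral radius = max |eigenvalue| = 6.7202

6.7202


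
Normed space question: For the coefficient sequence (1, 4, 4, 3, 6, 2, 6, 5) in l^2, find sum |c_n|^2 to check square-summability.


sum |c_n|^2 = 1^2 + 4^2 + 4^2 + 3^2 + 6^2 + 2^2 + 6^2 + 5^2
= 1 + 16 + 16 + 9 + 36 + 4 + 36 + 25
= 143

143


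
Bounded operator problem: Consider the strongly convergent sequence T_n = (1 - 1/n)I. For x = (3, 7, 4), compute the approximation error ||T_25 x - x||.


T_25 x - x = (1 - 1/25)x - x = -x/25
||x|| = sqrt(74) = 8.6023
||T_25 x - x|| = ||x||/25 = 8.6023/25 = 0.3441

0.3441


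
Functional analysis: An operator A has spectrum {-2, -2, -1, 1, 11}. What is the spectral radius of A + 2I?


Spectrum of A + 2I = {0, 0, 1, 3, 13}
Spectral radius = max |lambda| over the shifted spectrum
= max(0, 0, 1, 3, 13) = 13

13


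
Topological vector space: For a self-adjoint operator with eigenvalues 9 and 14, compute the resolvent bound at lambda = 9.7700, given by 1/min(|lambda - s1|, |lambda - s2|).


dist(9.7700, {9, 14}) = min(|9.7700 - 9|, |9.7700 - 14|)
= min(0.7700, 4.2300) = 0.7700
Resolvent bound = 1/0.7700 = 1.2987

1.2987


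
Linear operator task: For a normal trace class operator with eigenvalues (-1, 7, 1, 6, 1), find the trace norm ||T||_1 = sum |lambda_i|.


For a normal operator, singular values equal |eigenvalues|.
Trace norm = sum |lambda_i| = 1 + 7 + 1 + 6 + 1
= 16

16


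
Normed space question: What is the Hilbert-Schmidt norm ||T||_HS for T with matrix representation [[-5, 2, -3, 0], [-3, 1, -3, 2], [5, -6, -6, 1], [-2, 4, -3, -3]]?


The Hilbert-Schmidt norm is sqrt(sum of squares of all entries).
Sum of squares = (-5)^2 + 2^2 + (-3)^2 + 0^2 + (-3)^2 + 1^2 + (-3)^2 + 2^2 + 5^2 + (-6)^2 + (-6)^2 + 1^2 + (-2)^2 + 4^2 + (-3)^2 + (-3)^2
= 25 + 4 + 9 + 0 + 9 + 1 + 9 + 4 + 25 + 36 + 36 + 1 + 4 + 16 + 9 + 9 = 197
||T||_HS = sqrt(197) = 14.0357

14.0357


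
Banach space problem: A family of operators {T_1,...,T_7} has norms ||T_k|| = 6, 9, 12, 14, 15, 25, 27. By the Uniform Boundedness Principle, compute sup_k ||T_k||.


By the Uniform Boundedness Principle, the supremum of norms is finite.
sup_k ||T_k|| = max(6, 9, 12, 14, 15, 25, 27) = 27

27


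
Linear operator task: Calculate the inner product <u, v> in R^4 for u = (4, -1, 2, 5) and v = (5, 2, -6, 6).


Computing the standard inner product <u, v> = sum u_i * v_i
= 4*5 + -1*2 + 2*-6 + 5*6
= 20 + -2 + -12 + 30
= 36

36


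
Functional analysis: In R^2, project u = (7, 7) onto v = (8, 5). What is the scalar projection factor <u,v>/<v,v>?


Computing <u,v> = 7*8 + 7*5 = 91
Computing <v,v> = 8^2 + 5^2 = 89
Projection coefficient = 91/89 = 1.0225

1.0225


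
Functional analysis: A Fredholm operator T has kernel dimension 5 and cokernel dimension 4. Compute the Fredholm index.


The Fredholm index is defined as ind(T) = dim(ker T) - dim(coker T)
= 5 - 4
= 1

1


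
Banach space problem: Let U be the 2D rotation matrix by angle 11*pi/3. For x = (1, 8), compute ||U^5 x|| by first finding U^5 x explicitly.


U is a rotation by theta = 11*pi/3
U^5 = rotation by 5*theta = 55*pi/3 = 1*pi/3 (mod 2*pi)
cos(1*pi/3) = 0.5000, sin(1*pi/3) = 0.8660
U^5 x = (0.5000 * 1 - 0.8660 * 8, 0.8660 * 1 + 0.5000 * 8)
= (-6.4282, 4.8660)
||U^5 x|| = sqrt((-6.4282)^2 + 4.8660^2) = sqrt(65.0000) = 8.0623

8.0623


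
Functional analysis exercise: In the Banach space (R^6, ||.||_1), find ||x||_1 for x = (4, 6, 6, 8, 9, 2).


The l^1 norm equals the sum of absolute values of all components.
||x||_1 = 4 + 6 + 6 + 8 + 9 + 2
= 35

35.0000


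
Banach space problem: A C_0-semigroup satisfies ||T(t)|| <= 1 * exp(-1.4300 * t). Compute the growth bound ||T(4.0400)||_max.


||T(4.0400)|| <= 1 * exp(-1.4300 * 4.0400)
= 1 * exp(-5.7772)
= 1 * 0.0031
= 0.0031

0.0031


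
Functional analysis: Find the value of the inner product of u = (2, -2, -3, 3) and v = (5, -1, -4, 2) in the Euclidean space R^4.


Computing the standard inner product <u, v> = sum u_i * v_i
= 2*5 + -2*-1 + -3*-4 + 3*2
= 10 + 2 + 12 + 6
= 30

30


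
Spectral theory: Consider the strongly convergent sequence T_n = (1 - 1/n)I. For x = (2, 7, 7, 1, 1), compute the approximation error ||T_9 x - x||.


T_9 x - x = (1 - 1/9)x - x = -x/9
||x|| = sqrt(104) = 10.1980
||T_9 x - x|| = ||x||/9 = 10.1980/9 = 1.1331

1.1331


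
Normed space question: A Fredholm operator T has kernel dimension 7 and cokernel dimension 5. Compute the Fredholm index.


The Fredholm index is defined as ind(T) = dim(ker T) - dim(coker T)
= 7 - 5
= 2

2


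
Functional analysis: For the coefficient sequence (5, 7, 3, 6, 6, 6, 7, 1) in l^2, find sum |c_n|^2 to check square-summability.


sum |c_n|^2 = 5^2 + 7^2 + 3^2 + 6^2 + 6^2 + 6^2 + 7^2 + 1^2
= 25 + 49 + 9 + 36 + 36 + 36 + 49 + 1
= 241

241


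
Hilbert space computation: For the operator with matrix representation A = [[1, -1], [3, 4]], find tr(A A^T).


trace(A * A^T) = sum of squares of all entries
= 1^2 + (-1)^2 + 3^2 + 4^2
= 1 + 1 + 9 + 16
= 27

27


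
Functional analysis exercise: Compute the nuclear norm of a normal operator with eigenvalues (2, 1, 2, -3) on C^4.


For a normal operator, singular values equal |eigenvalues|.
Trace norm = sum |lambda_i| = 2 + 1 + 2 + 3
= 8

8


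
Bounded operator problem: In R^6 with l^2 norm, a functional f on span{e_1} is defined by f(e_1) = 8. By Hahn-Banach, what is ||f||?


The norm of f is given by ||f|| = sup_{||x||=1} |f(x)|.
On span{e_1}, ||e_1|| = 1, so ||f|| = |f(e_1)| / ||e_1||
= |8| / 1 = 8.0000

8.0000


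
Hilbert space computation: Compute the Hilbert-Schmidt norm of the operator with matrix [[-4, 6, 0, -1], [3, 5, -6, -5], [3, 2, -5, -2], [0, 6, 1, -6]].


The Hilbert-Schmidt norm is sqrt(sum of squares of all entries).
Sum of squares = (-4)^2 + 6^2 + 0^2 + (-1)^2 + 3^2 + 5^2 + (-6)^2 + (-5)^2 + 3^2 + 2^2 + (-5)^2 + (-2)^2 + 0^2 + 6^2 + 1^2 + (-6)^2
= 16 + 36 + 0 + 1 + 9 + 25 + 36 + 25 + 9 + 4 + 25 + 4 + 0 + 36 + 1 + 36 = 263
||T||_HS = sqrt(263) = 16.2173

16.2173


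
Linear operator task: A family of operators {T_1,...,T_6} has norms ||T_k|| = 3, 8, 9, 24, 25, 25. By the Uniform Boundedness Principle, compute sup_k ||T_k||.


By the Uniform Boundedness Principle, the supremum of norms is finite.
sup_k ||T_k|| = max(3, 8, 9, 24, 25, 25) = 25

25


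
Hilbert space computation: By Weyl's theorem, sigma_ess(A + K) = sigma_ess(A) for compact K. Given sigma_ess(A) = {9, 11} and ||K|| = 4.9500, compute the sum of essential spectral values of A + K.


By Weyl's theorem, the essential spectrum is invariant under compact perturbations.
sigma_ess(A + K) = sigma_ess(A) = {9, 11}
Sum = 9 + 11 = 20

20


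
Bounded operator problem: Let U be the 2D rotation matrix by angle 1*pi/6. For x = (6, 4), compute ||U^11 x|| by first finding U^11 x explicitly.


U is a rotation by theta = 1*pi/6
U^11 = rotation by 11*theta = 11*pi/6
cos(11*pi/6) = 0.8660, sin(11*pi/6) = -0.5000
U^11 x = (0.8660 * 6 - -0.5000 * 4, -0.5000 * 6 + 0.8660 * 4)
= (7.1962, 0.4641)
||U^11 x|| = sqrt(7.1962^2 + 0.4641^2) = sqrt(52.0000) = 7.2111

7.2111


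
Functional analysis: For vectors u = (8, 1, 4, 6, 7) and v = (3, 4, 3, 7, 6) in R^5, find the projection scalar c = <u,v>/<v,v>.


Computing <u,v> = 8*3 + 1*4 + 4*3 + 6*7 + 7*6 = 124
Computing <v,v> = 3^2 + 4^2 + 3^2 + 7^2 + 6^2 = 119
Projection coefficient = 124/119 = 1.0420

1.0420


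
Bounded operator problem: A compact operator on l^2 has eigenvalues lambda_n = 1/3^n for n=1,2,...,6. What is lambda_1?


The eigenvalue formula gives lambda_1 = 1/3^1
= 1/3
= 0.3333

0.3333


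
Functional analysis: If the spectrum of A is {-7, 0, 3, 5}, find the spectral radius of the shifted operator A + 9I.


Spectrum of A + 9I = {2, 9, 12, 14}
Spectral radius = max |lambda| over the shifted spectrum
= max(2, 9, 12, 14) = 14

14


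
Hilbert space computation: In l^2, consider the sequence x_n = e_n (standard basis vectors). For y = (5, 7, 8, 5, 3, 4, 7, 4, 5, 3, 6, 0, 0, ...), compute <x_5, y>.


x_5 = e_5 is the standard basis vector with 1 in position 5.
<x_5, y> = y_5 = 3
As n -> infinity, <x_n, y> -> 0, confirming weak convergence of (x_n) to 0.

3


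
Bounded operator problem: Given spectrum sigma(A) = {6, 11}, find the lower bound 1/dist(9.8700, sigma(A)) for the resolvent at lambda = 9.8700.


dist(9.8700, {6, 11}) = min(|9.8700 - 6|, |9.8700 - 11|)
= min(3.8700, 1.1300) = 1.1300
Resolvent bound = 1/1.1300 = 0.8850

0.8850


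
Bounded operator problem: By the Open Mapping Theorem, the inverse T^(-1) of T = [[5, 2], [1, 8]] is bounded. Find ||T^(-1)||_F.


det(T) = 5*8 - 2*1 = 38
T^(-1) = (1/38) * [[8, -2], [-1, 5]] = [[0.2105, -0.0526], [-0.0263, 0.1316]]
||T^(-1)||_F^2 = 0.2105^2 + (-0.0526)^2 + (-0.0263)^2 + 0.1316^2 = 0.0651
||T^(-1)||_F = sqrt(0.0651) = 0.2551

0.2551


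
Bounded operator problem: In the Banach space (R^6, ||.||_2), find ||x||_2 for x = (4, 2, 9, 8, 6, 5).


The l^2 norm = (sum |x_i|^2)^(1/2)
Sum of 2th powers = 16 + 4 + 81 + 64 + 36 + 25 = 226
||x||_2 = (226)^(1/2) = 15.0333

15.0333


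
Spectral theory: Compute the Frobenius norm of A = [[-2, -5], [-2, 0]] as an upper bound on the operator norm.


||A||_F^2 = sum a_ij^2
= (-2)^2 + (-5)^2 + (-2)^2 + 0^2
= 4 + 25 + 4 + 0 = 33
||A||_F = sqrt(33) = 5.7446

5.7446


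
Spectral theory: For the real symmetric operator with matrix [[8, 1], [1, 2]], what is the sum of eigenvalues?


For a self-adjoint (symmetric) matrix, the eigenvalues are real.
The sum of eigenvalues equals the trace of the matrix.
trace = 8 + 2 = 10

10
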